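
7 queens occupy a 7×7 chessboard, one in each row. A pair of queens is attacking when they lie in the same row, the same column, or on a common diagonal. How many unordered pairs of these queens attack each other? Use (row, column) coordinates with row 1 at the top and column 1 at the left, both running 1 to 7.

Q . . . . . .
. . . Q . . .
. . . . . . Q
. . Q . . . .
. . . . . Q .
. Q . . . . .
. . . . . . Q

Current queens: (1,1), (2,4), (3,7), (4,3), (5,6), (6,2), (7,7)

2

Same column: (3,7)–(7,7) (column 7).
Same diagonal: (1,1)–(7,7) (|1−7| = |1−7| = 6).
Total attacking pairs: 2.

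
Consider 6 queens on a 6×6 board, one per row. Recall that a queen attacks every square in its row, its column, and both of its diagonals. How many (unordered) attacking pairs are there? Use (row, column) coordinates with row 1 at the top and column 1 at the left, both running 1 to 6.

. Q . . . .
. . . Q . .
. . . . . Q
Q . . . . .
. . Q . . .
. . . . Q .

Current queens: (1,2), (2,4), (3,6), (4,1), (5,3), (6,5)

All columns are distinct and no two queens satisfy |Δrow| = |Δcol|, so no pair attacks.

0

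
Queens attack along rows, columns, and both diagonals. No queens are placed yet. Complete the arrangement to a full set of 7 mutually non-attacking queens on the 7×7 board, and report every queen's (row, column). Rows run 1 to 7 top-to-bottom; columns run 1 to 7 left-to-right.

Row 1: Safe: 1, 2, 3, 4, 5, 6, 7. Place at column 5.
Row 2: attacked by (1,5)→{4,5,6}. Safe: 1, 2, 3, 7. Place at column 3.
Row 3: attacked by (1,5)→{3,5,7}; (2,3)→{2,3,4}. Safe: 1, 6. Place at column 1.
Row 4: attacked by (1,5)→{2,5}; (2,3)→{1,3,5}; (3,1)→{1,2}. Safe: 4, 6, 7. Place at column 6.
Row 5: attacked by (1,5)→{1,5}; (2,3)→{3,6}; (3,1)→{1,3}; (4,6)→{5,6,7}. Safe: 2, 4. Place at column 4.
Row 6: attacked by (1,5)→{5}; (2,3)→{3,7}; (3,1)→{1,4}; (4,6)→{4,6}; (5,4)→{3,4,5}. Safe: 2. Place at column 2.
Row 7: attacked by (1,5)→{5}; (2,3)→{3}; (3,1)→{1,5}; (4,6)→{3,6}; (5,4)→{2,4,6}; (6,2)→{1,2,3}. Safe: 7. Place at column 7.
Columns [5, 3, 1, 6, 4, 2, 7], r−c [-4, -1, 2, -2, 1, 4, 0], r+c [6, 5, 4, 10, 9, 8, 14] are all distinct, so no two queens attack.

(1,5) (2,3) (3,1) (4,6) (5,4) (6,2) (7,7)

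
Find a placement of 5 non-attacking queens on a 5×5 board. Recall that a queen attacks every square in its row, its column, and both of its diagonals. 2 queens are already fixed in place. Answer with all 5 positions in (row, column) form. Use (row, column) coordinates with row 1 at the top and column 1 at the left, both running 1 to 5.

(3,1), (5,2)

Row 1: attacked by (3,1)→{1,3}; (5,2)→{2}. Safe: 4, 5. Place at column 5.
Row 2: attacked by (1,5)→{4,5}; (3,1)→{1,2}; (5,2)→{2,5}. Safe: 3. Place at column 3.
Row 4: attacked by (1,5)→{2,5}; (2,3)→{1,3,5}; (3,1)→{1,2}; (5,2)→{1,2,3}. Safe: 4. Place at column 4.
Columns [5, 3, 1, 4, 2], r−c [-4, -1, 2, 0, 3], r+c [6, 5, 4, 8, 7] are all distinct, so no two queens attack.

(1,5) (2,3) (3,1) (4,4) (5,2)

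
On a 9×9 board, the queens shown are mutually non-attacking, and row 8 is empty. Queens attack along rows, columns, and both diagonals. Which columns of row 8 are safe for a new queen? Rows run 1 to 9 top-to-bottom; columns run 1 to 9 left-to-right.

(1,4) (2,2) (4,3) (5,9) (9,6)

(1,4) attacks row 8 at column 4.
(2,2) attacks row 8 at column 2 and diagonals 8.
(4,3) attacks row 8 at column 3 and diagonals 7.
(5,9) attacks row 8 at column 9 and diagonals 6.
(9,6) attacks row 8 at column 6 and diagonals 5, 7.
Attacked columns: {2, 3, 4, 5, 6, 7, 8, 9}. Safe: {1}.

columns 1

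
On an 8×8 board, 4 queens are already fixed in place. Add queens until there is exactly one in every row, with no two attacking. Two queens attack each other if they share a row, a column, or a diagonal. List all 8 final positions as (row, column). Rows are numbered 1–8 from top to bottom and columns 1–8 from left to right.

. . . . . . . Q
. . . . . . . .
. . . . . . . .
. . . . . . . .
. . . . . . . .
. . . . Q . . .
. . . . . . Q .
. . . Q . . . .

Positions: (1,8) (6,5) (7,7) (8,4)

Row 2: attacked by (1,8)→{7,8}; (6,5)→{1,5}; (7,7)→{2,7}; (8,4)→{4}. Safe: 3, 6. Place at column 3.
Row 3: attacked by (1,8)→{6,8}; (2,3)→{2,3,4}; (6,5)→{2,5,8}; (7,7)→{3,7}; (8,4)→{4}. Safe: 1. Place at column 1.
Row 4: attacked by (1,8)→{5,8}; (2,3)→{1,3,5}; (3,1)→{1,2}; (6,5)→{3,5,7}; (7,7)→{4,7}; (8,4)→{4,8}. Safe: 6. Place at column 6.
Row 5: attacked by (1,8)→{4,8}; (2,3)→{3,6}; (3,1)→{1,3}; (4,6)→{5,6,7}; (6,5)→{4,5,6}; (7,7)→{5,7}; (8,4)→{1,4,7}. Safe: 2. Place at column 2.
Columns [8, 3, 1, 6, 2, 5, 7, 4], r−c [-7, -1, 2, -2, 3, 1, 0, 4], r+c [9, 5, 4, 10, 7, 11, 14, 12] are all distinct, so no two queens attack.

(1,8) (2,3) (3,1) (4,6) (5,2) (6,5) (7,7) (8,4)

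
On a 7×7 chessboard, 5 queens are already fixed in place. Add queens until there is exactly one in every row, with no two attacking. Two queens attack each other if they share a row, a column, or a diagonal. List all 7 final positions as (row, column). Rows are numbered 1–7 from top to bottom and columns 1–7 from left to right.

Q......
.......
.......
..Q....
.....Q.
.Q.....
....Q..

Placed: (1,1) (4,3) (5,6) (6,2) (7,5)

Row 2: attacked by (1,1)→{1,2}; (4,3)→{1,3,5}; (5,6)→{3,6}; (6,2)→{2,6}; (7,5)→{5}. Safe: 4, 7. Place at column 4.
Row 3: attacked by (1,1)→{1,3}; (2,4)→{3,4,5}; (4,3)→{2,3,4}; (5,6)→{4,6}; (6,2)→{2,5}; (7,5)→{1,5}. Safe: 7. Place at column 7.
Columns [1, 4, 7, 3, 6, 2, 5], r−c [0, -2, -4, 1, -1, 4, 2], r+c [2, 6, 10, 7, 11, 8, 12] are all distinct, so no two queens attack.

(1,1) (2,4) (3,7) (4,3) (5,6) (6,2) (7,5)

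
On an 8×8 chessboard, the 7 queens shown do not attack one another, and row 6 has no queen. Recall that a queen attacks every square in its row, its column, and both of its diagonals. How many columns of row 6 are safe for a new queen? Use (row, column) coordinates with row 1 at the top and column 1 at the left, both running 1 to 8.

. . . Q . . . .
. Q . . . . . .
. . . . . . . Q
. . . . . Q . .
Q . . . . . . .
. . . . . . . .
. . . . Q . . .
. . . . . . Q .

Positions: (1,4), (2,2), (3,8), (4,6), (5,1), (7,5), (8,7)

(1,4) attacks row 6 at column 4.
(2,2) attacks row 6 at column 2 and diagonals 6.
(3,8) attacks row 6 at column 8 and diagonals 5.
(4,6) attacks row 6 at column 6 and diagonals 4, 8.
(5,1) attacks row 6 at column 1 and diagonals 2.
(7,5) attacks row 6 at column 5 and diagonals 4, 6.
(8,7) attacks row 6 at column 7 and diagonals 5.
Attacked columns: {1, 2, 4, 5, 6, 7, 8}. Safe: {3}.

1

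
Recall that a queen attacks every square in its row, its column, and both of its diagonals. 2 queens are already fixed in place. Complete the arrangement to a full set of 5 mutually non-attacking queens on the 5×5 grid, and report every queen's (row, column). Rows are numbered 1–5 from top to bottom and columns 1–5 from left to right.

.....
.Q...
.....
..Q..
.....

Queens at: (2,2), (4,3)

(1,4) (2,2) (3,5) (4,3) (5,1)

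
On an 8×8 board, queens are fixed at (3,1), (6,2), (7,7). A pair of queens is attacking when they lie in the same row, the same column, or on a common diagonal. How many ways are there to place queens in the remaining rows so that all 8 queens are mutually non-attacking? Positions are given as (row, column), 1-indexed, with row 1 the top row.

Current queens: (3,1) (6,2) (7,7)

4

Branch on row 1: col 4 → 1; col 5 → 0; col 6 → 2; col 8 → 1.
Sum: 1 + 0 + 2 + 1 = 4.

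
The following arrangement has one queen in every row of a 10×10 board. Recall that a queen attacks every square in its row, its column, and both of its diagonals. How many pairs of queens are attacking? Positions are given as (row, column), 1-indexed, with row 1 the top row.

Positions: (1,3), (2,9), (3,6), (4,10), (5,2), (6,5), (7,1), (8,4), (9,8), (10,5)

Same column: (6,5)–(10,5) (column 5).
Same diagonal: (2,9)–(6,5) (|2−6| = |9−5| = 4); (6,5)–(9,8) (|6−9| = |5−8| = 3).
Total attacking pairs: 3.

3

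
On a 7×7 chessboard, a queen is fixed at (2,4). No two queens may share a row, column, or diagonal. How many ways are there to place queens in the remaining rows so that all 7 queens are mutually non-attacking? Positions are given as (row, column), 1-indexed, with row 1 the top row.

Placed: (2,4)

Branch on row 1: col 1 → 1; col 2 → 2; col 6 → 2; col 7 → 1.
Sum: 1 + 2 + 2 + 1 = 6.

6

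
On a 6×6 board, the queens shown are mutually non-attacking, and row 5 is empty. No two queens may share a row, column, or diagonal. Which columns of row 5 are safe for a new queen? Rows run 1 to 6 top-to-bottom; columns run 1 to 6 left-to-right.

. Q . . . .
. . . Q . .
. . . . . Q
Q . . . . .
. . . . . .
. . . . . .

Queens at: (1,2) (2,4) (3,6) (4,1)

columns 3, 5

(1,2) attacks row 5 at column 2 and diagonals 6.
(2,4) attacks row 5 at column 4 and diagonals 1.
(3,6) attacks row 5 at column 6 and diagonals 4.
(4,1) attacks row 5 at column 1 and diagonals 2.
Attacked columns: {1, 2, 4, 6}. Safe: {3, 5}.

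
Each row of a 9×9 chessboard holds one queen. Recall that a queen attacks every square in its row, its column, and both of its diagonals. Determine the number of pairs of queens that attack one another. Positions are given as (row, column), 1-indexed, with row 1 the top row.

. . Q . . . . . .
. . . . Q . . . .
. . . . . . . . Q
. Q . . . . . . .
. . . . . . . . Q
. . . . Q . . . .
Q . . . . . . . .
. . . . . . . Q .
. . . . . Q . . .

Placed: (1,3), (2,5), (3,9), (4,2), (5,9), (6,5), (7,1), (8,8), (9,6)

2

Same column: (2,5)–(6,5) (column 5); (3,9)–(5,9) (column 9).
Total attacking pairs: 2.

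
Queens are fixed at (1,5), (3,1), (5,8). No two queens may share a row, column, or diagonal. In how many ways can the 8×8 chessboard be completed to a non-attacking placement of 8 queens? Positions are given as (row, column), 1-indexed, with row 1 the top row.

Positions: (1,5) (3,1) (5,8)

2

Branch on row 2: col 3 → 1; col 7 → 1.
Sum: 1 + 1 = 2.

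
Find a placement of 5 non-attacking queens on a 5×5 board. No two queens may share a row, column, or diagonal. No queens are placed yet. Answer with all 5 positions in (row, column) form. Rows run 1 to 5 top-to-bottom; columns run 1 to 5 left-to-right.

Row 1: Safe: 1, 2, 3, 4, 5. Place at column 2.
Row 2: attacked by (1,2)→{1,2,3}. Safe: 4, 5. Place at column 4.
Row 3: attacked by (1,2)→{2,4}; (2,4)→{3,4,5}. Safe: 1. Place at column 1.
Row 4: attacked by (1,2)→{2,5}; (2,4)→{2,4}; (3,1)→{1,2}. Safe: 3. Place at column 3.
Row 5: attacked by (1,2)→{2}; (2,4)→{1,4}; (3,1)→{1,3}; (4,3)→{2,3,4}. Safe: 5. Place at column 5.
Columns [2, 4, 1, 3, 5], r−c [-1, -2, 2, 1, 0], r+c [3, 6, 4, 7, 10] are all distinct, so no two queens attack.

(1,2) (2,4) (3,1) (4,3) (5,5)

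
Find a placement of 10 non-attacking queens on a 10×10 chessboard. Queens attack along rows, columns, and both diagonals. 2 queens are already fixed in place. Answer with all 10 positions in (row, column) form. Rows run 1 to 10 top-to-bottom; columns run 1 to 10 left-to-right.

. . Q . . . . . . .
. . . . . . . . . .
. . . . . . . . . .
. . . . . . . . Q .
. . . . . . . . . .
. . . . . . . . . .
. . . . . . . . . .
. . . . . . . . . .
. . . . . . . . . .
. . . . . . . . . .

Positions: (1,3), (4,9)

(1,3) (2,5) (3,2) (4,9) (5,6) (6,10) (7,7) (8,4) (9,1) (10,8)

Row 2: attacked by (1,3)→{2,3,4}; (4,9)→{7,9}. Safe: 1, 5, 6, 8, 10. Place at column 5.
Row 3: attacked by (1,3)→{1,3,5}; (2,5)→{4,5,6}; (4,9)→{8,9,10}. Safe: 2, 7. Place at column 2.
Row 5: attacked by (1,3)→{3,7}; (2,5)→{2,5,8}; (3,2)→{2,4}; (4,9)→{8,9,10}. Safe: 1, 6. Place at column 6.
Row 6: attacked by (1,3)→{3,8}; (2,5)→{1,5,9}; (3,2)→{2,5}; (4,9)→{7,9}; (5,6)→{5,6,7}. Safe: 4, 10. Place at column 10.
Row 7: attacked by (1,3)→{3,9}; (2,5)→{5,10}; (3,2)→{2,6}; (4,9)→{6,9}; (5,6)→{4,6,8}; (6,10)→{9,10}. Safe: 1, 7. Place at column 7.
Row 8: attacked by (1,3)→{3,10}; (2,5)→{5}; (3,2)→{2,7}; (4,9)→{5,9}; (5,6)→{3,6,9}; (6,10)→{8,10}; (7,7)→{6,7,8}. Safe: 1, 4. Place at column 4.
Row 9: attacked by (1,3)→{3}; (2,5)→{5}; (3,2)→{2,8}; (4,9)→{4,9}; (5,6)→{2,6,10}; (6,10)→{7,10}; (7,7)→{5,7,9}; (8,4)→{3,4,5}. Safe: 1. Place at column 1.
Row 10: attacked by (1,3)→{3}; (2,5)→{5}; (3,2)→{2,9}; (4,9)→{3,9}; (5,6)→{1,6}; (6,10)→{6,10}; (7,7)→{4,7,10}; (8,4)→{2,4,6}; (9,1)→{1,2}. Safe: 8. Place at column 8.
Columns [3, 5, 2, 9, 6, 10, 7, 4, 1, 8], r−c [-2, -3, 1, -5, -1, -4, 0, 4, 8, 2], r+c [4, 7, 5, 13, 11, 16, 14, 12, 10, 18] are all distinct, so no two queens attack.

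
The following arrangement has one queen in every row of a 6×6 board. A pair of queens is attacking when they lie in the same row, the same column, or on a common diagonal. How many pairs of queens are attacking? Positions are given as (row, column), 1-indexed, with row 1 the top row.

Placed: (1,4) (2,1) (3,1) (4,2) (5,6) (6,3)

2

Same column: (2,1)–(3,1) (column 1).
Same diagonal: (3,1)–(4,2) (|3−4| = |1−2| = 1).
Total attacking pairs: 2.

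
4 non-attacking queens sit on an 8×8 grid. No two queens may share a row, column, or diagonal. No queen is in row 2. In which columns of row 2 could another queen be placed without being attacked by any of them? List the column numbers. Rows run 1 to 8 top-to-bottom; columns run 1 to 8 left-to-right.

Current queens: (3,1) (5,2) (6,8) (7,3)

(3,1) attacks row 2 at column 1 and diagonals 2.
(5,2) attacks row 2 at column 2 and diagonals 5.
(6,8) attacks row 2 at column 8 and diagonals 4.
(7,3) attacks row 2 at column 3 and diagonals 8.
Attacked columns: {1, 2, 3, 4, 5, 8}. Safe: {6, 7}.

columns 6, 7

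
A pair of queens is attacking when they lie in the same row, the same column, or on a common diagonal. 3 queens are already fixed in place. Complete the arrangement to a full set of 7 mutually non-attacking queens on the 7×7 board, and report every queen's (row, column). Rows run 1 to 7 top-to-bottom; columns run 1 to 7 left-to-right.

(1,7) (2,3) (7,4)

(1,7) (2,3) (3,6) (4,2) (5,5) (6,1) (7,4)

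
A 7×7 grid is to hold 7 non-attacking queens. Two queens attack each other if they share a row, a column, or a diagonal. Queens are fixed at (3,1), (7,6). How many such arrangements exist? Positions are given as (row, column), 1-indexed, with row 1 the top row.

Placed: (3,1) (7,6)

2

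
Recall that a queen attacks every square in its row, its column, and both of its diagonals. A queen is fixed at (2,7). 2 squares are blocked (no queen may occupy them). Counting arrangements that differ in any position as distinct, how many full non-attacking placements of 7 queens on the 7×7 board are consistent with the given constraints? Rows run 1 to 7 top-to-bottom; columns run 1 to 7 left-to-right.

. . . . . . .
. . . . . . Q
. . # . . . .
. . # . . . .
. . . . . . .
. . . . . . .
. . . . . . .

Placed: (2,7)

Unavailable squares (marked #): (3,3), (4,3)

5

Branch on row 1: col 1 → 0; col 2 → 0; col 3 → 2; col 4 → 1; col 5 → 2.
Sum: 0 + 0 + 2 + 1 + 2 = 5.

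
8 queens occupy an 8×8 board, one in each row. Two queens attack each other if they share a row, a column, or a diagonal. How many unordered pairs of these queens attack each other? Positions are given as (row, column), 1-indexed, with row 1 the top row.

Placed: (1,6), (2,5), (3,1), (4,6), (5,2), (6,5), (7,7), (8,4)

Same column: (1,6)–(4,6) (column 6); (2,5)–(6,5) (column 5).
Same diagonal: (1,6)–(2,5) (|1−2| = |6−5| = 1); (1,6)–(5,2) (|1−5| = |6−2| = 4); (2,5)–(5,2) (|2−5| = |5−2| = 3).
Total attacking pairs: 5.

5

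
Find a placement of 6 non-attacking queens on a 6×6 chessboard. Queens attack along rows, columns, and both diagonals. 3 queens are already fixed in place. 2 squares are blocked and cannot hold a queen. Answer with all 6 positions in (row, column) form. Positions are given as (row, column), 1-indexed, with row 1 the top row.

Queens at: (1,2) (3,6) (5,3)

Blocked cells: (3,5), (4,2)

Row 2: attacked by (1,2)→{1,2,3}; (3,6)→{5,6}; (5,3)→{3,6}. Safe: 4. Place at column 4.
Row 4: attacked by (1,2)→{2,5}; (2,4)→{2,4,6}; (3,6)→{5,6}; (5,3)→{2,3,4}. Blocked: 2. Safe: 1. Place at column 1.
Row 6: attacked by (1,2)→{2}; (2,4)→{4}; (3,6)→{3,6}; (4,1)→{1,3}; (5,3)→{2,3,4}. Safe: 5. Place at column 5.
Columns [2, 4, 6, 1, 3, 5], r−c [-1, -2, -3, 3, 2, 1], r+c [3, 6, 9, 5, 8, 11] are all distinct, so no two queens attack.

(1,2) (2,4) (3,6) (4,1) (5,3) (6,5)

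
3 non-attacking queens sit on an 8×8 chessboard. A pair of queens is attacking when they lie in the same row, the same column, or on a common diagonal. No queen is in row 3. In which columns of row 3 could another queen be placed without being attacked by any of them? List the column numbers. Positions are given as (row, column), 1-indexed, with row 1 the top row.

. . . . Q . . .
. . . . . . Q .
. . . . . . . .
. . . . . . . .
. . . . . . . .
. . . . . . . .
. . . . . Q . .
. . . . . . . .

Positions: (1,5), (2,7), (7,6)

(1,5) attacks row 3 at column 5 and diagonals 3, 7.
(2,7) attacks row 3 at column 7 and diagonals 6, 8.
(7,6) attacks row 3 at column 6 and diagonals 2.
Attacked columns: {2, 3, 5, 6, 7, 8}. Safe: {1, 4}.

columns 1, 4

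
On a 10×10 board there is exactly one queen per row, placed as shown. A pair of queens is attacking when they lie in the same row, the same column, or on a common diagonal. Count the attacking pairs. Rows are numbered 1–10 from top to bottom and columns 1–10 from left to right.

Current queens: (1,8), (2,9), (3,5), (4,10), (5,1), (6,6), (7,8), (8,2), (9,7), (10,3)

Same column: (1,8)–(7,8) (column 8).
Same diagonal: (1,8)–(2,9) (|1−2| = |8−9| = 1).
Total attacking pairs: 2.

2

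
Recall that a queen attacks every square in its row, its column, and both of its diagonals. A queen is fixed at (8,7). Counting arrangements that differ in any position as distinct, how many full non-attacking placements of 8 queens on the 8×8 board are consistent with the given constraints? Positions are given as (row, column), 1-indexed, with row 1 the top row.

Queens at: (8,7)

8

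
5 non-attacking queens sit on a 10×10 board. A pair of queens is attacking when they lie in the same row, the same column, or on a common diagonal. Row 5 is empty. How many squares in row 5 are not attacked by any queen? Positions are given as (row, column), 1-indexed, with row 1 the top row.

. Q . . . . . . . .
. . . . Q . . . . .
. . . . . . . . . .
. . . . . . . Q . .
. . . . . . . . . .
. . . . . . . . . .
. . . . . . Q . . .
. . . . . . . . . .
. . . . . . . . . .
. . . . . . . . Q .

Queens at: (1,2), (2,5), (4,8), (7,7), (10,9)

(1,2) attacks row 5 at column 2 and diagonals 6.
(2,5) attacks row 5 at column 5 and diagonals 2, 8.
(4,8) attacks row 5 at column 8 and diagonals 7, 9.
(7,7) attacks row 5 at column 7 and diagonals 5, 9.
(10,9) attacks row 5 at column 9 and diagonals 4.
Attacked columns: {2, 4, 5, 6, 7, 8, 9}. Safe: {1, 3, 10}.

3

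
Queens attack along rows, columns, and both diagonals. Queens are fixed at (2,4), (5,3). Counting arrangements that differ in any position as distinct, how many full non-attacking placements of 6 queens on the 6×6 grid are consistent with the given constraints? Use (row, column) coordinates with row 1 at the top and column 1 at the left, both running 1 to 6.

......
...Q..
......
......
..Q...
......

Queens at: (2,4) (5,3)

1

Branch on row 1: col 1 → 0; col 2 → 1; col 6 → 0.
Sum: 0 + 1 + 0 = 1.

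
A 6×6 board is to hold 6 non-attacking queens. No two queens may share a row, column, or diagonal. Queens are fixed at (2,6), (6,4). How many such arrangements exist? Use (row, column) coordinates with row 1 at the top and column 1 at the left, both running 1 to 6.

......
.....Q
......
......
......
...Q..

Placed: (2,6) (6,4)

1

Branch on row 1: col 1 → 0; col 2 → 0; col 3 → 1.
Sum: 0 + 0 + 1 = 1.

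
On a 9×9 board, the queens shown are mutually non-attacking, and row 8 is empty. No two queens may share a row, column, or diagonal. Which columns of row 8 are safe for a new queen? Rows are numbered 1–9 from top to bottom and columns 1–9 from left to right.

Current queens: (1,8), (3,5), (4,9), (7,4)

columns 2, 6, 7

(1,8) attacks row 8 at column 8 and diagonals 1.
(3,5) attacks row 8 at column 5.
(4,9) attacks row 8 at column 9 and diagonals 5.
(7,4) attacks row 8 at column 4 and diagonals 3, 5.
Attacked columns: {1, 3, 4, 5, 8, 9}. Safe: {2, 6, 7}.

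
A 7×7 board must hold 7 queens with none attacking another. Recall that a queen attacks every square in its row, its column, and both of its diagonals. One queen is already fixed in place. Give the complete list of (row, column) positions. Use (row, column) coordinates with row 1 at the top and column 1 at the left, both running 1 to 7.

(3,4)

Row 1: attacked by (3,4)→{2,4,6}. Safe: 1, 3, 5, 7. Place at column 3.
Row 2: attacked by (1,3)→{2,3,4}; (3,4)→{3,4,5}. Safe: 1, 6, 7. Place at column 7.
Row 4: attacked by (1,3)→{3,6}; (2,7)→{5,7}; (3,4)→{3,4,5}. Safe: 1, 2. Place at column 1.
Row 5: attacked by (1,3)→{3,7}; (2,7)→{4,7}; (3,4)→{2,4,6}; (4,1)→{1,2}. Safe: 5. Place at column 5.
Row 6: attacked by (1,3)→{3}; (2,7)→{3,7}; (3,4)→{1,4,7}; (4,1)→{1,3}; (5,5)→{4,5,6}. Safe: 2. Place at column 2.
Row 7: attacked by (1,3)→{3}; (2,7)→{2,7}; (3,4)→{4}; (4,1)→{1,4}; (5,5)→{3,5,7}; (6,2)→{1,2,3}. Safe: 6. Place at column 6.
Columns [3, 7, 4, 1, 5, 2, 6], r−c [-2, -5, -1, 3, 0, 4, 1], r+c [4, 9, 7, 5, 10, 8, 13] are all distinct, so no two queens attack.

(1,3) (2,7) (3,4) (4,1) (5,5) (6,2) (7,6)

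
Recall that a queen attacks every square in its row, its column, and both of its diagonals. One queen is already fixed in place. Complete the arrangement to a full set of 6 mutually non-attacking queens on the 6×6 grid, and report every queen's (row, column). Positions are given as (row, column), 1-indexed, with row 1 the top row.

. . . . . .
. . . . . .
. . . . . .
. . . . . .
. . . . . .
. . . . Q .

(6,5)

Row 1: attacked by (6,5)→{5}. Safe: 1, 2, 3, 4, 6. Place at column 2.
Row 2: attacked by (1,2)→{1,2,3}; (6,5)→{1,5}. Safe: 4, 6. Place at column 4.
Row 3: attacked by (1,2)→{2,4}; (2,4)→{3,4,5}; (6,5)→{2,5}. Safe: 1, 6. Place at column 6.
Row 4: attacked by (1,2)→{2,5}; (2,4)→{2,4,6}; (3,6)→{5,6}; (6,5)→{3,5}. Safe: 1. Place at column 1.
Row 5: attacked by (1,2)→{2,6}; (2,4)→{1,4}; (3,6)→{4,6}; (4,1)→{1,2}; (6,5)→{4,5,6}. Safe: 3. Place at column 3.
Columns [2, 4, 6, 1, 3, 5], r−c [-1, -2, -3, 3, 2, 1], r+c [3, 6, 9, 5, 8, 11] are all distinct, so no two queens attack.

(1,2) (2,4) (3,6) (4,1) (5,3) (6,5)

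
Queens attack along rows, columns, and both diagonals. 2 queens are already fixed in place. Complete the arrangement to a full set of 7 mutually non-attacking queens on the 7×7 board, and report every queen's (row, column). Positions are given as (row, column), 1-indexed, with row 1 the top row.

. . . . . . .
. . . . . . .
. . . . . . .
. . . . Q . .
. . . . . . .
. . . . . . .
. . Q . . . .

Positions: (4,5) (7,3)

(1,7) (2,4) (3,1) (4,5) (5,2) (6,6) (7,3)

Row 1: attacked by (4,5)→{2,5}; (7,3)→{3}. Safe: 1, 4, 6, 7. Place at column 7.
Row 2: attacked by (1,7)→{6,7}; (4,5)→{3,5,7}; (7,3)→{3}. Safe: 1, 2, 4. Place at column 4.
Row 3: attacked by (1,7)→{5,7}; (2,4)→{3,4,5}; (4,5)→{4,5,6}; (7,3)→{3,7}. Safe: 1, 2. Place at column 1.
Row 5: attacked by (1,7)→{3,7}; (2,4)→{1,4,7}; (3,1)→{1,3}; (4,5)→{4,5,6}; (7,3)→{1,3,5}. Safe: 2. Place at column 2.
Row 6: attacked by (1,7)→{2,7}; (2,4)→{4}; (3,1)→{1,4}; (4,5)→{3,5,7}; (5,2)→{1,2,3}; (7,3)→{2,3,4}. Safe: 6. Place at column 6.
Columns [7, 4, 1, 5, 2, 6, 3], r−c [-6, -2, 2, -1, 3, 0, 4], r+c [8, 6, 4, 9, 7, 12, 10] are all distinct, so no two queens attack.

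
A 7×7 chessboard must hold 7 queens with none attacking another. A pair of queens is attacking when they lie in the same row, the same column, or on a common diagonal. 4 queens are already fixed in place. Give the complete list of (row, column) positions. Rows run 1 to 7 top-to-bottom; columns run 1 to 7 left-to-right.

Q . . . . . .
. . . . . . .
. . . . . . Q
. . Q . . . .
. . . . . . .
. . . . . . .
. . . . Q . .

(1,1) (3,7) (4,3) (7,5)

(1,1) (2,4) (3,7) (4,3) (5,6) (6,2) (7,5)

Row 2: attacked by (1,1)→{1,2}; (3,7)→{6,7}; (4,3)→{1,3,5}; (7,5)→{5}. Safe: 4. Place at column 4.
Row 5: attacked by (1,1)→{1,5}; (2,4)→{1,4,7}; (3,7)→{5,7}; (4,3)→{2,3,4}; (7,5)→{3,5,7}. Safe: 6. Place at column 6.
Row 6: attacked by (1,1)→{1,6}; (2,4)→{4}; (3,7)→{4,7}; (4,3)→{1,3,5}; (5,6)→{5,6,7}; (7,5)→{4,5,6}. Safe: 2. Place at column 2.
Columns [1, 4, 7, 3, 6, 2, 5], r−c [0, -2, -4, 1, -1, 4, 2], r+c [2, 6, 10, 7, 11, 8, 12] are all distinct, so no two queens attack.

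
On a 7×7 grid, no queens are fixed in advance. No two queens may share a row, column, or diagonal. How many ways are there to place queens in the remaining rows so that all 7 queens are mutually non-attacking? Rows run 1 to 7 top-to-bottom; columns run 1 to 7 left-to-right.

40

Branch on row 1: col 1 → 4; col 2 → 7; col 3 → 6; col 4 → 6; col 5 → 6; col 6 → 7; col 7 → 4.
Sum: 4 + 7 + 6 + 6 + 6 + 7 + 4 = 40.
(This is the classic 7-queens count.)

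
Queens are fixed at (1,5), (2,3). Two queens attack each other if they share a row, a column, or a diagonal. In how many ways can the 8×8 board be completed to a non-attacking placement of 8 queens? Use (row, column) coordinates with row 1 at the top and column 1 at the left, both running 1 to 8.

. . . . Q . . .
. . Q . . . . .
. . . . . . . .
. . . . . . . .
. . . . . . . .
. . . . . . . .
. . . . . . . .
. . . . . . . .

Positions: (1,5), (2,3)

3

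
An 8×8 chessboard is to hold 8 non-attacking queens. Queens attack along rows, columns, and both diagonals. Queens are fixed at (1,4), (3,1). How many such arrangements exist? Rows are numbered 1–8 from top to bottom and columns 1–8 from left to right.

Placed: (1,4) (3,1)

Branch on row 2: col 6 → 1; col 7 → 1; col 8 → 2.
Sum: 1 + 1 + 2 = 4.

4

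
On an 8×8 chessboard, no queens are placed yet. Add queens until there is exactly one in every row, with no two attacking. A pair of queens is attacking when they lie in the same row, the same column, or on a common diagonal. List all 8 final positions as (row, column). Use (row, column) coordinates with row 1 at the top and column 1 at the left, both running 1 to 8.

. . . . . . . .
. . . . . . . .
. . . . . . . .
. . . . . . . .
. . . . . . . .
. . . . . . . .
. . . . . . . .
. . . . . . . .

(1,1) (2,5) (3,8) (4,6) (5,3) (6,7) (7,2) (8,4)

Row 1: Safe: 1, 2, 3, 4, 5, 6, 7, 8. Place at column 1.
Row 2: attacked by (1,1)→{1,2}. Safe: 3, 4, 5, 6, 7, 8. Place at column 5.
Row 3: attacked by (1,1)→{1,3}; (2,5)→{4,5,6}. Safe: 2, 7, 8. Place at column 8.
Row 4: attacked by (1,1)→{1,4}; (2,5)→{3,5,7}; (3,8)→{7,8}. Safe: 2, 6. Place at column 6.
Row 5: attacked by (1,1)→{1,5}; (2,5)→{2,5,8}; (3,8)→{6,8}; (4,6)→{5,6,7}. Safe: 3, 4. Place at column 3.
Row 6: attacked by (1,1)→{1,6}; (2,5)→{1,5}; (3,8)→{5,8}; (4,6)→{4,6,8}; (5,3)→{2,3,4}. Safe: 7. Place at column 7.
Row 7: attacked by (1,1)→{1,7}; (2,5)→{5}; (3,8)→{4,8}; (4,6)→{3,6}; (5,3)→{1,3,5}; (6,7)→{6,7,8}. Safe: 2. Place at column 2.
Row 8: attacked by (1,1)→{1,8}; (2,5)→{5}; (3,8)→{3,8}; (4,6)→{2,6}; (5,3)→{3,6}; (6,7)→{5,7}; (7,2)→{1,2,3}. Safe: 4. Place at column 4.
Columns [1, 5, 8, 6, 3, 7, 2, 4], r−c [0, -3, -5, -2, 2, -1, 5, 4], r+c [2, 7, 11, 10, 8, 13, 9, 12] are all distinct, so no two queens attack.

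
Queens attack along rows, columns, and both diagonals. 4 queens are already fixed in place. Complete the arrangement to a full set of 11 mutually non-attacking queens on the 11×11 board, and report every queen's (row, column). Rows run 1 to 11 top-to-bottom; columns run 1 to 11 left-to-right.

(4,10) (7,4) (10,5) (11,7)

(1,8) (2,11) (3,2) (4,10) (5,3) (6,6) (7,4) (8,9) (9,1) (10,5) (11,7)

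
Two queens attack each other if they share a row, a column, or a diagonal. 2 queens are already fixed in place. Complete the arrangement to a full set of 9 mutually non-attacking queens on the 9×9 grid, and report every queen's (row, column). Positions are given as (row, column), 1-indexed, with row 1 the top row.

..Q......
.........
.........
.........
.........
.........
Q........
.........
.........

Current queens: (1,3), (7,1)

Row 2: attacked by (1,3)→{2,3,4}; (7,1)→{1,6}. Safe: 5, 7, 8, 9. Place at column 8.
Row 3: attacked by (1,3)→{1,3,5}; (2,8)→{7,8,9}; (7,1)→{1,5}. Safe: 2, 4, 6. Place at column 6.
Row 4: attacked by (1,3)→{3,6}; (2,8)→{6,8}; (3,6)→{5,6,7}; (7,1)→{1,4}. Safe: 2, 9. Place at column 9.
Row 5: attacked by (1,3)→{3,7}; (2,8)→{5,8}; (3,6)→{4,6,8}; (4,9)→{8,9}; (7,1)→{1,3}. Safe: 2. Place at column 2.
Row 6: attacked by (1,3)→{3,8}; (2,8)→{4,8}; (3,6)→{3,6,9}; (4,9)→{7,9}; (5,2)→{1,2,3}; (7,1)→{1,2}. Safe: 5. Place at column 5.
Row 8: attacked by (1,3)→{3}; (2,8)→{2,8}; (3,6)→{1,6}; (4,9)→{5,9}; (5,2)→{2,5}; (6,5)→{3,5,7}; (7,1)→{1,2}. Safe: 4. Place at column 4.
Row 9: attacked by (1,3)→{3}; (2,8)→{1,8}; (3,6)→{6}; (4,9)→{4,9}; (5,2)→{2,6}; (6,5)→{2,5,8}; (7,1)→{1,3}; (8,4)→{3,4,5}. Safe: 7. Place at column 7.
Columns [3, 8, 6, 9, 2, 5, 1, 4, 7], r−c [-2, -6, -3, -5, 3, 1, 6, 4, 2], r+c [4, 10, 9, 13, 7, 11, 8, 12, 16] are all distinct, so no two queens attack.

(1,3) (2,8) (3,6) (4,9) (5,2) (6,5) (7,1) (8,4) (9,7)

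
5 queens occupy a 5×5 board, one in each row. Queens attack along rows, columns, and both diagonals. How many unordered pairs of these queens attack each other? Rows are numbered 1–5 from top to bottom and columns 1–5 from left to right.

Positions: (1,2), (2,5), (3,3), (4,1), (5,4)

All columns are distinct and no two queens satisfy |Δrow| = |Δcol|, so no pair attacks.

0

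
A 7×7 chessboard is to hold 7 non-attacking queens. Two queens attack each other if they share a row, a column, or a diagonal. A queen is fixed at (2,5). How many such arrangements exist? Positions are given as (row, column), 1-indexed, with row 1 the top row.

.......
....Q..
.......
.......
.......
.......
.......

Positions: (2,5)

6

Branch on row 1: col 1 → 1; col 2 → 3; col 3 → 1; col 7 → 1.
Sum: 1 + 3 + 1 + 1 = 6.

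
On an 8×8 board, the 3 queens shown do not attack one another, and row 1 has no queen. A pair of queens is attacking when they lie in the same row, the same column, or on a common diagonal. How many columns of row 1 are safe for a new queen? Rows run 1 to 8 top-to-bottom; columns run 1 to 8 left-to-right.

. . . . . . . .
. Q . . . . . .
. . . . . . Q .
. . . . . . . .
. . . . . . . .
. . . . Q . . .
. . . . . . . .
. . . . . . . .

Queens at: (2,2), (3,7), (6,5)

3

(2,2) attacks row 1 at column 2 and diagonals 1, 3.
(3,7) attacks row 1 at column 7 and diagonals 5.
(6,5) attacks row 1 at column 5.
Attacked columns: {1, 2, 3, 5, 7}. Safe: {4, 6, 8}.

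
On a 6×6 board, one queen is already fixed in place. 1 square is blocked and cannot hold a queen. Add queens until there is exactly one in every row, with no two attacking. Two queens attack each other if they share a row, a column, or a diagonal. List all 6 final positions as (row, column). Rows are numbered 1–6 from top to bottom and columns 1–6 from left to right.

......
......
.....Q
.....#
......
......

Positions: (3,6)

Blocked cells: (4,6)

(1,2) (2,4) (3,6) (4,1) (5,3) (6,5)

Row 1: attacked by (3,6)→{4,6}. Safe: 1, 2, 3, 5. Place at column 2.
Row 2: attacked by (1,2)→{1,2,3}; (3,6)→{5,6}. Safe: 4. Place at column 4.
Row 4: attacked by (1,2)→{2,5}; (2,4)→{2,4,6}; (3,6)→{5,6}. Blocked: 6. Safe: 1, 3. Place at column 1.
Row 5: attacked by (1,2)→{2,6}; (2,4)→{1,4}; (3,6)→{4,6}; (4,1)→{1,2}. Safe: 3, 5. Place at column 3.
Row 6: attacked by (1,2)→{2}; (2,4)→{4}; (3,6)→{3,6}; (4,1)→{1,3}; (5,3)→{2,3,4}. Safe: 5. Place at column 5.
Columns [2, 4, 6, 1, 3, 5], r−c [-1, -2, -3, 3, 2, 1], r+c [3, 6, 9, 5, 8, 11] are all distinct, so no two queens attack.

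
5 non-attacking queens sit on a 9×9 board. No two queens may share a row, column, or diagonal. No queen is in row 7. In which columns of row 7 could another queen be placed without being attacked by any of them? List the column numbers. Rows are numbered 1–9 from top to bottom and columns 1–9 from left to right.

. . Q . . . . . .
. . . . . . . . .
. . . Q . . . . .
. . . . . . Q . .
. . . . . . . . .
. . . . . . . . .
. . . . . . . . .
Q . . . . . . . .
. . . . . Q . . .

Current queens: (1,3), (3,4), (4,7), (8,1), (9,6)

columns 5

(1,3) attacks row 7 at column 3 and diagonals 9.
(3,4) attacks row 7 at column 4 and diagonals 8.
(4,7) attacks row 7 at column 7 and diagonals 4.
(8,1) attacks row 7 at column 1 and diagonals 2.
(9,6) attacks row 7 at column 6 and diagonals 4, 8.
Attacked columns: {1, 2, 3, 4, 6, 7, 8, 9}. Safe: {5}.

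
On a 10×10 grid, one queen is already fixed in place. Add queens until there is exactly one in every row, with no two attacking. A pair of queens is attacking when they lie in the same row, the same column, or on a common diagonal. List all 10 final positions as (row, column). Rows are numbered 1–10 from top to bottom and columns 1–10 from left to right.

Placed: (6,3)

(1,1) (2,10) (3,5) (4,7) (5,9) (6,3) (7,8) (8,2) (9,4) (10,6)

Row 1: attacked by (6,3)→{3,8}. Safe: 1, 2, 4, 5, 6, 7, 9, 10. Place at column 1.
Row 2: attacked by (1,1)→{1,2}; (6,3)→{3,7}. Safe: 4, 5, 6, 8, 9, 10. Place at column 10.
Row 3: attacked by (1,1)→{1,3}; (2,10)→{9,10}; (6,3)→{3,6}. Safe: 2, 4, 5, 7, 8. Place at column 5.
Row 4: attacked by (1,1)→{1,4}; (2,10)→{8,10}; (3,5)→{4,5,6}; (6,3)→{1,3,5}. Safe: 2, 7, 9. Place at column 7.
Row 5: attacked by (1,1)→{1,5}; (2,10)→{7,10}; (3,5)→{3,5,7}; (4,7)→{6,7,8}; (6,3)→{2,3,4}. Safe: 9. Place at column 9.
Row 7: attacked by (1,1)→{1,7}; (2,10)→{5,10}; (3,5)→{1,5,9}; (4,7)→{4,7,10}; (5,9)→{7,9}; (6,3)→{2,3,4}. Safe: 6, 8. Place at column 8.
Row 8: attacked by (1,1)→{1,8}; (2,10)→{4,10}; (3,5)→{5,10}; (4,7)→{3,7}; (5,9)→{6,9}; (6,3)→{1,3,5}; (7,8)→{7,8,9}. Safe: 2. Place at column 2.
Row 9: attacked by (1,1)→{1,9}; (2,10)→{3,10}; (3,5)→{5}; (4,7)→{2,7}; (5,9)→{5,9}; (6,3)→{3,6}; (7,8)→{6,8,10}; (8,2)→{1,2,3}. Safe: 4. Place at column 4.
Row 10: attacked by (1,1)→{1,10}; (2,10)→{2,10}; (3,5)→{5}; (4,7)→{1,7}; (5,9)→{4,9}; (6,3)→{3,7}; (7,8)→{5,8}; (8,2)→{2,4}; (9,4)→{3,4,5}. Safe: 6. Place at column 6.
Columns [1, 10, 5, 7, 9, 3, 8, 2, 4, 6], r−c [0, -8, -2, -3, -4, 3, -1, 6, 5, 4], r+c [2, 12, 8, 11, 14, 9, 15, 10, 13, 16] are all distinct, so no two queens attack.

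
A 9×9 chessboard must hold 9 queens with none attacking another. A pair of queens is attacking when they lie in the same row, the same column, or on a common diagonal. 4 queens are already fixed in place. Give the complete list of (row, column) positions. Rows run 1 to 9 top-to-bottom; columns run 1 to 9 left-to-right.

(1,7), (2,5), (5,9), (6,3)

(1,7) (2,5) (3,1) (4,6) (5,9) (6,3) (7,8) (8,4) (9,2)

Row 3: attacked by (1,7)→{5,7,9}; (2,5)→{4,5,6}; (5,9)→{7,9}; (6,3)→{3,6}. Safe: 1, 2, 8. Place at column 1.
Row 4: attacked by (1,7)→{4,7}; (2,5)→{3,5,7}; (3,1)→{1,2}; (5,9)→{8,9}; (6,3)→{1,3,5}. Safe: 6. Place at column 6.
Row 7: attacked by (1,7)→{1,7}; (2,5)→{5}; (3,1)→{1,5}; (4,6)→{3,6,9}; (5,9)→{7,9}; (6,3)→{2,3,4}. Safe: 8. Place at column 8.
Row 8: attacked by (1,7)→{7}; (2,5)→{5}; (3,1)→{1,6}; (4,6)→{2,6}; (5,9)→{6,9}; (6,3)→{1,3,5}; (7,8)→{7,8,9}. Safe: 4. Place at column 4.
Row 9: attacked by (1,7)→{7}; (2,5)→{5}; (3,1)→{1,7}; (4,6)→{1,6}; (5,9)→{5,9}; (6,3)→{3,6}; (7,8)→{6,8}; (8,4)→{3,4,5}. Safe: 2. Place at column 2.
Columns [7, 5, 1, 6, 9, 3, 8, 4, 2], r−c [-6, -3, 2, -2, -4, 3, -1, 4, 7], r+c [8, 7, 4, 10, 14, 9, 15, 12, 11] are all distinct, so no two queens attack.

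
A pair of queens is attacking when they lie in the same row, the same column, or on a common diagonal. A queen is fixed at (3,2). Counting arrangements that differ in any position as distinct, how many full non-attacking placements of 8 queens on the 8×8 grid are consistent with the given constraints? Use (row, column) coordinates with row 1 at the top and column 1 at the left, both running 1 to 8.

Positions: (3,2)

14

Branch on row 1: col 1 → 0; col 3 → 7; col 5 → 3; col 6 → 2; col 7 → 2; col 8 → 0.
Sum: 0 + 7 + 3 + 2 + 2 + 0 = 14.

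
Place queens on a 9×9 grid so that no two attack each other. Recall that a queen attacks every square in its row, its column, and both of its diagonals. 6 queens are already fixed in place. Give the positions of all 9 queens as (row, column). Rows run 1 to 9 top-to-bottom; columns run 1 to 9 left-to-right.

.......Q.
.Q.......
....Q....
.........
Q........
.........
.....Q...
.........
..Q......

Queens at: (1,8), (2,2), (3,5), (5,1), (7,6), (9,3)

(1,8) (2,2) (3,5) (4,7) (5,1) (6,4) (7,6) (8,9) (9,3)

Row 4: attacked by (1,8)→{5,8}; (2,2)→{2,4}; (3,5)→{4,5,6}; (5,1)→{1,2}; (7,6)→{3,6,9}; (9,3)→{3,8}. Safe: 7. Place at column 7.
Row 6: attacked by (1,8)→{3,8}; (2,2)→{2,6}; (3,5)→{2,5,8}; (4,7)→{5,7,9}; (5,1)→{1,2}; (7,6)→{5,6,7}; (9,3)→{3,6}. Safe: 4. Place at column 4.
Row 8: attacked by (1,8)→{1,8}; (2,2)→{2,8}; (3,5)→{5}; (4,7)→{3,7}; (5,1)→{1,4}; (6,4)→{2,4,6}; (7,6)→{5,6,7}; (9,3)→{2,3,4}. Safe: 9. Place at column 9.
Columns [8, 2, 5, 7, 1, 4, 6, 9, 3], r−c [-7, 0, -2, -3, 4, 2, 1, -1, 6], r+c [9, 4, 8, 11, 6, 10, 13, 17, 12] are all distinct, so no two queens attack.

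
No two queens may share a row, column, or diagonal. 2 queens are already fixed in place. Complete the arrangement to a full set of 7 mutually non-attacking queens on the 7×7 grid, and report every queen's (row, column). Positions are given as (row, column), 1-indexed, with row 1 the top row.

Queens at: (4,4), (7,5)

Row 1: attacked by (4,4)→{1,4,7}; (7,5)→{5}. Safe: 2, 3, 6. Place at column 3.
Row 2: attacked by (1,3)→{2,3,4}; (4,4)→{2,4,6}; (7,5)→{5}. Safe: 1, 7. Place at column 1.
Row 3: attacked by (1,3)→{1,3,5}; (2,1)→{1,2}; (4,4)→{3,4,5}; (7,5)→{1,5}. Safe: 6, 7. Place at column 6.
Row 5: attacked by (1,3)→{3,7}; (2,1)→{1,4}; (3,6)→{4,6}; (4,4)→{3,4,5}; (7,5)→{3,5,7}. Safe: 2. Place at column 2.
Row 6: attacked by (1,3)→{3}; (2,1)→{1,5}; (3,6)→{3,6}; (4,4)→{2,4,6}; (5,2)→{1,2,3}; (7,5)→{4,5,6}. Safe: 7. Place at column 7.
Columns [3, 1, 6, 4, 2, 7, 5], r−c [-2, 1, -3, 0, 3, -1, 2], r+c [4, 3, 9, 8, 7, 13, 12] are all distinct, so no two queens attack.

(1,3) (2,1) (3,6) (4,4) (5,2) (6,7) (7,5)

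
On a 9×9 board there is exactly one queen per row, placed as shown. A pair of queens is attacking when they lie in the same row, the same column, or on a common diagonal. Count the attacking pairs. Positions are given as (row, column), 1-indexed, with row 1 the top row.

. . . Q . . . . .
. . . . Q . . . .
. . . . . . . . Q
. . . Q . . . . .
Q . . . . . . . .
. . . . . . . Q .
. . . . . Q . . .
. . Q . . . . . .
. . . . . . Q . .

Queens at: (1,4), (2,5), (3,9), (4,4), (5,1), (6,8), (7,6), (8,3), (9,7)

2

Same column: (1,4)–(4,4) (column 4).
Same diagonal: (1,4)–(2,5) (|1−2| = |4−5| = 1).
Total attacking pairs: 2.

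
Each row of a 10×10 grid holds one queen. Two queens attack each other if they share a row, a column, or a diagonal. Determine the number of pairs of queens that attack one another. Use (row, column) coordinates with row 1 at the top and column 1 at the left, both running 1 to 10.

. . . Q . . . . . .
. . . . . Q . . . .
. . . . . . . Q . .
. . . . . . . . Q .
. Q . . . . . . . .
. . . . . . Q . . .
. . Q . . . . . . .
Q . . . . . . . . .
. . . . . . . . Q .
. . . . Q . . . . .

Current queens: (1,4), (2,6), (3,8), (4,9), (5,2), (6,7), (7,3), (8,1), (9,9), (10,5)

Same column: (4,9)–(9,9) (column 9).
Same diagonal: (3,8)–(4,9) (|3−4| = |8−9| = 1); (4,9)–(6,7) (|4−6| = |9−7| = 2).
Total attacking pairs: 3.

3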